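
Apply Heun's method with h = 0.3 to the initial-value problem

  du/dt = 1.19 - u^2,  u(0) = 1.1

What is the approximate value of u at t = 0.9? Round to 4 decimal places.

Heun: k1 = f(t_n, u_n); k2 = f(t_n + h, u_n + h·k1); u_{n+1} = u_n + (h/2)·(k1 + k2).
t=0.000000, u=1.100000:
  k1 = f(0.000000, 1.100000) = -0.020000
  k2 = f(0.300000, 1.094000) = -0.006836
  u ← 1.100000 + (0.3/2)·(-0.020000 + (-0.006836)) = 1.095975
t=0.300000, u=1.095975:
  k1 = f(0.300000, 1.095975) = -0.011160
  k2 = f(0.600000, 1.092627) = -0.003833
  u ← 1.095975 + (0.3/2)·(-0.011160 + (-0.003833)) = 1.093726
t=0.600000, u=1.093726:
  k1 = f(0.600000, 1.093726) = -0.006236
  k2 = f(0.900000, 1.091855) = -0.002147
  u ← 1.093726 + (0.3/2)·(-0.006236 + (-0.002147)) = 1.092468
u(0.9) ≈ 1.0925

1.0925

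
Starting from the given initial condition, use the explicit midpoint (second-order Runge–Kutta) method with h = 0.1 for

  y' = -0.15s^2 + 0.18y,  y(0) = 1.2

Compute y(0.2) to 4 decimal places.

Midpoint: k1 = f(s_n, y_n); k2 = f(s_n + h/2, y_n + (h/2)·k1); y_{n+1} = y_n + h·k2.
s=0.000000, y=1.200000:
  k1 = f(0.000000, 1.200000) = 0.216000
  k2 = f(0.050000, 1.210800) = 0.217569
  y ← 1.200000 + 0.1·0.217569 = 1.221757
s=0.100000, y=1.221757:
  k1 = f(0.100000, 1.221757) = 0.218416
  k2 = f(0.150000, 1.232678) = 0.218507
  y ← 1.221757 + 0.1·0.218507 = 1.243608
y(0.2) ≈ 1.2436

1.2436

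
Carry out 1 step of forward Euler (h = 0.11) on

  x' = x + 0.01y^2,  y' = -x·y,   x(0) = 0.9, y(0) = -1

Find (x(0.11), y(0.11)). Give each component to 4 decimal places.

Euler on (x,y): x_{n+1} = x_n + h·x', y_{n+1} = y_n + h·y'.
0.000000: (0.900000, -1.000000); f=(0.910000, 0.900000) → (1.000100, -0.901000)
(x(0.11), y(0.11)) ≈ (1.0001, -0.9010)

1.0001, -0.9010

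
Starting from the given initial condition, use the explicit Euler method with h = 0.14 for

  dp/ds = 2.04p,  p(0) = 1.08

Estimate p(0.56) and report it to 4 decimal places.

2.9502

Euler: p_{n+1} = p_n + h·f(s_n, p_n).
s=0.000000, p=1.080000: f=2.203200 → p ← 1.080000 + 0.14·2.203200 = 1.388448
s=0.140000, p=1.388448: f=2.832434 → p ← 1.388448 + 0.14·2.832434 = 1.784989
s=0.280000, p=1.784989: f=3.641377 → p ← 1.784989 + 0.14·3.641377 = 2.294782
s=0.420000, p=2.294782: f=4.681354 → p ← 2.294782 + 0.14·4.681354 = 2.950171
p(0.56) ≈ 2.9502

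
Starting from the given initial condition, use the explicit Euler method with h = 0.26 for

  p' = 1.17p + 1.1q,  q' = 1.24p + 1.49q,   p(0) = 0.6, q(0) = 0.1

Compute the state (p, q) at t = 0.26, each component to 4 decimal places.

Euler on (p,q): p_{n+1} = p_n + h·p', q_{n+1} = q_n + h·q'.
0.000000: (0.600000, 0.100000); f=(0.812000, 0.893000) → (0.811120, 0.332180)
(p(0.26), q(0.26)) ≈ (0.8111, 0.3322)

0.8111, 0.3322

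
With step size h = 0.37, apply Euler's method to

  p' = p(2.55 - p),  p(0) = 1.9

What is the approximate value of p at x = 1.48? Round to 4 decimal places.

2.5499

Euler: p_{n+1} = p_n + h·f(x_n, p_n).
x=0.000000, p=1.900000: f=1.235000 → p ← 1.900000 + 0.37·1.235000 = 2.356950
x=0.370000, p=2.356950: f=0.455009 → p ← 2.356950 + 0.37·0.455009 = 2.525303
x=0.740000, p=2.525303: f=0.062366 → p ← 2.525303 + 0.37·0.062366 = 2.548379
x=1.110000, p=2.548379: f=0.004131 → p ← 2.548379 + 0.37·0.004131 = 2.549907
p(1.48) ≈ 2.5499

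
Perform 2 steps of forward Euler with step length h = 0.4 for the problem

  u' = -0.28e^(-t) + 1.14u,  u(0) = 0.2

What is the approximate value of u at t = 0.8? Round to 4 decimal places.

0.1858

Euler: u_{n+1} = u_n + h·f(t_n, u_n).
t=0.000000, u=0.200000: f=-0.052000 → u ← 0.200000 + 0.4·(-0.052000) = 0.179200
t=0.400000, u=0.179200: f=0.016598 → u ← 0.179200 + 0.4·0.016598 = 0.185839
u(0.8) ≈ 0.1858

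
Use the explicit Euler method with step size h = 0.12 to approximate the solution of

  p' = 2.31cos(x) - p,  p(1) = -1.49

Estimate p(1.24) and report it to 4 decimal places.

Euler: p_{n+1} = p_n + h·f(x_n, p_n).
x=1.000000, p=-1.490000: f=2.738098 → p ← -1.490000 + 0.12·2.738098 = -1.161428
x=1.120000, p=-1.161428: f=2.167855 → p ← -1.161428 + 0.12·2.167855 = -0.901286
p(1.24) ≈ -0.9013

-0.9013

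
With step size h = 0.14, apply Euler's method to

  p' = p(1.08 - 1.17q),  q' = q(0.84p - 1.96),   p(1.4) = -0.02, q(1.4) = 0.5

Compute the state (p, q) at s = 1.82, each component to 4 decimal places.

-0.0259, 0.1890

Euler on (p,q): p_{n+1} = p_n + h·p', q_{n+1} = q_n + h·q'.
1.400000: (-0.020000, 0.500000); f=(-0.009900, -0.988400) → (-0.021386, 0.361624)
1.540000: (-0.021386, 0.361624); f=(-0.014048, -0.715279) → (-0.023353, 0.261485)
1.680000: (-0.023353, 0.261485); f=(-0.018077, -0.517640) → (-0.025883, 0.189015)
(p(1.82), q(1.82)) ≈ (-0.0259, 0.1890)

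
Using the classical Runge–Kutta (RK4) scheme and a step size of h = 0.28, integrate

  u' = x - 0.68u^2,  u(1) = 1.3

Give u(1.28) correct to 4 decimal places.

1.3006

RK4: k1 = f(x_n, u_n); k2 = f(x_n + h/2, u_n + (h/2)·k1); k3 = f(x_n + h/2, u_n + (h/2)·k2); k4 = f(x_n + h, u_n + h·k3); u_{n+1} = u_n + (h/6)·(k1 + 2k2 + 2k3 + k4).
x=1.000000, u=1.300000:
  k1 = f(1.000000, 1.300000) = -0.149200
  k2 = f(1.140000, 1.279112) = 0.027433
  k3 = f(1.140000, 1.303841) = -0.016000
  k4 = f(1.280000, 1.295520) = 0.138707
  u ← 1.300000 + (0.28/6)·(k1 + 2k2 + 2k3 + k4) = 1.300577
u(1.28) ≈ 1.3006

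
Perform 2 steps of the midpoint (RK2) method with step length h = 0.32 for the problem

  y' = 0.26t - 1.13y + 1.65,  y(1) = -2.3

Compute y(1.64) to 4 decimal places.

-0.2416

Midpoint: k1 = f(t_n, y_n); k2 = f(t_n + h/2, y_n + (h/2)·k1); y_{n+1} = y_n + h·k2.
t=1.000000, y=-2.300000:
  k1 = f(1.000000, -2.300000) = 4.509000
  k2 = f(1.160000, -1.578560) = 3.735373
  y ← -2.300000 + 0.32·3.735373 = -1.104681
t=1.320000, y=-1.104681:
  k1 = f(1.320000, -1.104681) = 3.241489
  k2 = f(1.480000, -0.586042) = 2.697028
  y ← -1.104681 + 0.32·2.697028 = -0.241632
y(1.64) ≈ -0.2416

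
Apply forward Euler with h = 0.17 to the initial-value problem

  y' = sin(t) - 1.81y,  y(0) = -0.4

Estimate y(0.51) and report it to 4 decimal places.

Euler: y_{n+1} = y_n + h·f(t_n, y_n).
t=0.000000, y=-0.400000: f=0.724000 → y ← -0.400000 + 0.17·0.724000 = -0.276920
t=0.170000, y=-0.276920: f=0.670408 → y ← -0.276920 + 0.17·0.670408 = -0.162951
t=0.340000, y=-0.162951: f=0.628428 → y ← -0.162951 + 0.17·0.628428 = -0.056118
y(0.51) ≈ -0.0561

-0.0561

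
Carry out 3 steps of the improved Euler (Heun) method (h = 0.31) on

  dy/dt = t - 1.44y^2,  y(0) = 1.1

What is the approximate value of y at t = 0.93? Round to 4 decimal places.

0.7426

Heun: k1 = f(t_n, y_n); k2 = f(t_n + h, y_n + h·k1); y_{n+1} = y_n + (h/2)·(k1 + k2).
t=0.000000, y=1.100000:
  k1 = f(0.000000, 1.100000) = -1.742400
  k2 = f(0.310000, 0.559856) = -0.141352
  y ← 1.100000 + (0.31/2)·(-1.742400 + (-0.141352)) = 0.808018
t=0.310000, y=0.808018:
  k1 = f(0.310000, 0.808018) = -0.630167
  k2 = f(0.620000, 0.612667) = 0.079481
  y ← 0.808018 + (0.31/2)·(-0.630167 + 0.079481) = 0.722662
t=0.620000, y=0.722662:
  k1 = f(0.620000, 0.722662) = -0.132026
  k2 = f(0.930000, 0.681734) = 0.260744
  y ← 0.722662 + (0.31/2)·(-0.132026 + 0.260744) = 0.742613
y(0.93) ≈ 0.7426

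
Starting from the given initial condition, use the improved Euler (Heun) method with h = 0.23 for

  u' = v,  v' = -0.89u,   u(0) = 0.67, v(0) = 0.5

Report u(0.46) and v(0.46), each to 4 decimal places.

0.8319, 0.1854

Heun on (u,v): k1 = f(t_n, state_n); k2 = f(t_n + h, state_n + h·k1); state_{n+1} = state_n + (h/2)·(k1 + k2).
0.000000: (0.670000, 0.500000)
  k1 = (0.500000, -0.596300)
  predictor → (0.785000, 0.362851)
  k2 = (0.362851, -0.698650)
  → (0.769228, 0.351081)
0.230000: (0.769228, 0.351081)
  k1 = (0.351081, -0.684613)
  predictor → (0.849976, 0.193620)
  k2 = (0.193620, -0.756479)
  → (0.831868, 0.185355)
(u(0.46), v(0.46)) ≈ (0.8319, 0.1854)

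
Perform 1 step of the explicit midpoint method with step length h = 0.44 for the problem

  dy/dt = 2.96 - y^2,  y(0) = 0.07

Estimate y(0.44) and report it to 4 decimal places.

Midpoint: k1 = f(t_n, y_n); k2 = f(t_n + h/2, y_n + (h/2)·k1); y_{n+1} = y_n + h·k2.
t=0.000000, y=0.070000:
  k1 = f(0.000000, 0.070000) = 2.955100
  k2 = f(0.220000, 0.720122) = 2.441424
  y ← 0.070000 + 0.44·2.441424 = 1.144227
y(0.44) ≈ 1.1442

1.1442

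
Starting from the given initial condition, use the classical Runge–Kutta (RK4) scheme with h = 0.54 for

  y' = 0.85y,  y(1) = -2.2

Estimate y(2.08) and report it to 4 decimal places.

-5.5081

RK4: k1 = f(s_n, y_n); k2 = f(s_n + h/2, y_n + (h/2)·k1); k3 = f(s_n + h/2, y_n + (h/2)·k2); k4 = f(s_n + h, y_n + h·k3); y_{n+1} = y_n + (h/6)·(k1 + 2k2 + 2k3 + k4).
s=1.000000, y=-2.200000:
  k1 = f(1.000000, -2.200000) = -1.870000
  k2 = f(1.270000, -2.704900) = -2.299165
  k3 = f(1.270000, -2.820775) = -2.397658
  k4 = f(1.540000, -3.494736) = -2.970525
  y ← -2.200000 + (0.54/6)·(k1 + 2k2 + 2k3 + k4) = -3.481075
s=1.540000, y=-3.481075:
  k1 = f(1.540000, -3.481075) = -2.958914
  k2 = f(1.810000, -4.279982) = -3.637985
  k3 = f(1.810000, -4.463331) = -3.793832
  k4 = f(2.080000, -5.529745) = -4.700283
  y ← -3.481075 + (0.54/6)·(k1 + 2k2 + 2k3 + k4) = -5.508130
y(2.08) ≈ -5.5081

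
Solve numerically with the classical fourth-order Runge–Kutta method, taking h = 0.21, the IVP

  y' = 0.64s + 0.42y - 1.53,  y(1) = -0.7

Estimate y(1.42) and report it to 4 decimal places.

-1.1839

RK4: k1 = f(s_n, y_n); k2 = f(s_n + h/2, y_n + (h/2)·k1); k3 = f(s_n + h/2, y_n + (h/2)·k2); k4 = f(s_n + h, y_n + h·k3); y_{n+1} = y_n + (h/6)·(k1 + 2k2 + 2k3 + k4).
s=1.000000, y=-0.700000:
  k1 = f(1.000000, -0.700000) = -1.184000
  k2 = f(1.105000, -0.824320) = -1.169014
  k3 = f(1.105000, -0.822747) = -1.168354
  k4 = f(1.210000, -0.945354) = -1.152649
  y ← -0.700000 + (0.21/6)·(k1 + 2k2 + 2k3 + k4) = -0.945398
s=1.210000, y=-0.945398:
  k1 = f(1.210000, -0.945398) = -1.152667
  k2 = f(1.315000, -1.066429) = -1.136300
  k3 = f(1.315000, -1.064710) = -1.135578
  k4 = f(1.420000, -1.183870) = -1.118425
  y ← -0.945398 + (0.21/6)·(k1 + 2k2 + 2k3 + k4) = -1.183918
y(1.42) ≈ -1.1839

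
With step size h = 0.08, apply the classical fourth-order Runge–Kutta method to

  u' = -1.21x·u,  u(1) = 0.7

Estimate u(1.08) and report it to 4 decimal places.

0.6330

RK4: k1 = f(x_n, u_n); k2 = f(x_n + h/2, u_n + (h/2)·k1); k3 = f(x_n + h/2, u_n + (h/2)·k2); k4 = f(x_n + h, u_n + h·k3); u_{n+1} = u_n + (h/6)·(k1 + 2k2 + 2k3 + k4).
x=1.000000, u=0.700000:
  k1 = f(1.000000, 0.700000) = -0.847000
  k2 = f(1.040000, 0.666120) = -0.838245
  k3 = f(1.040000, 0.666470) = -0.838686
  k4 = f(1.080000, 0.632905) = -0.827080
  u ← 0.700000 + (0.08/6)·(k1 + 2k2 + 2k3 + k4) = 0.632961
u(1.08) ≈ 0.6330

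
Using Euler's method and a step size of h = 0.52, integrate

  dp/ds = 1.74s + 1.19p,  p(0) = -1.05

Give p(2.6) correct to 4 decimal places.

Euler: p_{n+1} = p_n + h·f(s_n, p_n).
s=0.000000, p=-1.050000: f=-1.249500 → p ← -1.050000 + 0.52·(-1.249500) = -1.699740
s=0.520000, p=-1.699740: f=-1.117891 → p ← -1.699740 + 0.52·(-1.117891) = -2.281043
s=1.040000, p=-2.281043: f=-0.904841 → p ← -2.281043 + 0.52·(-0.904841) = -2.751561
s=1.560000, p=-2.751561: f=-0.559957 → p ← -2.751561 + 0.52·(-0.559957) = -3.042738
s=2.080000, p=-3.042738: f=-0.001659 → p ← -3.042738 + 0.52·(-0.001659) = -3.043601
p(2.6) ≈ -3.0436

-3.0436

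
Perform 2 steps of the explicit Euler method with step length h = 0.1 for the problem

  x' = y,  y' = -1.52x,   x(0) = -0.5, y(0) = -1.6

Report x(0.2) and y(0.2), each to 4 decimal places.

Euler on (x,y): x_{n+1} = x_n + h·x', y_{n+1} = y_n + h·y'.
0.000000: (-0.500000, -1.600000); f=(-1.600000, 0.760000) → (-0.660000, -1.524000)
0.100000: (-0.660000, -1.524000); f=(-1.524000, 1.003200) → (-0.812400, -1.423680)
(x(0.2), y(0.2)) ≈ (-0.8124, -1.4237)

-0.8124, -1.4237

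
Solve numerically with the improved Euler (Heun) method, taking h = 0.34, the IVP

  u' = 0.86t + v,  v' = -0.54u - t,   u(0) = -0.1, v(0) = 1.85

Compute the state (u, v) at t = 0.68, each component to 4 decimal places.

Heun on (u,v): k1 = f(t_n, state_n); k2 = f(t_n + h, state_n + h·k1); state_{n+1} = state_n + (h/2)·(k1 + k2).
0.000000: (-0.100000, 1.850000)
  k1 = (1.850000, 0.054000)
  predictor → (0.529000, 1.868360)
  k2 = (2.160760, -0.625660)
  → (0.581829, 1.752818)
0.340000: (0.581829, 1.752818)
  k1 = (2.045218, -0.654188)
  predictor → (1.277203, 1.530394)
  k2 = (2.115194, -1.369690)
  → (1.289099, 1.408759)
(u(0.68), v(0.68)) ≈ (1.2891, 1.4088)

1.2891, 1.4088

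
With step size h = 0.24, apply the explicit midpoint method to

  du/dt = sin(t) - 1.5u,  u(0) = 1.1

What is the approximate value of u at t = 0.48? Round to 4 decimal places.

Midpoint: k1 = f(t_n, u_n); k2 = f(t_n + h/2, u_n + (h/2)·k1); u_{n+1} = u_n + h·k2.
t=0.000000, u=1.100000:
  k1 = f(0.000000, 1.100000) = -1.650000
  k2 = f(0.120000, 0.902000) = -1.233288
  u ← 1.100000 + 0.24·(-1.233288) = 0.804011
t=0.240000, u=0.804011:
  k1 = f(0.240000, 0.804011) = -0.968314
  k2 = f(0.360000, 0.687813) = -0.679446
  u ← 0.804011 + 0.24·(-0.679446) = 0.640944
u(0.48) ≈ 0.6409

0.6409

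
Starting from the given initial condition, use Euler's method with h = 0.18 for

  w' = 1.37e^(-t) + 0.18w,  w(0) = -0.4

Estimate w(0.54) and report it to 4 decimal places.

0.2074

Euler: w_{n+1} = w_n + h·f(t_n, w_n).
t=0.000000, w=-0.400000: f=1.298000 → w ← -0.400000 + 0.18·1.298000 = -0.166360
t=0.180000, w=-0.166360: f=1.114375 → w ← -0.166360 + 0.18·1.114375 = 0.034228
t=0.360000, w=0.034228: f=0.961978 → w ← 0.034228 + 0.18·0.961978 = 0.207384
w(0.54) ≈ 0.2074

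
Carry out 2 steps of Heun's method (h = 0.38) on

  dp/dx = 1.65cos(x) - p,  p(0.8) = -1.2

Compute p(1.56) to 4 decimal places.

-0.3211

Heun: k1 = f(x_n, p_n); k2 = f(x_n + h, p_n + h·k1); p_{n+1} = p_n + (h/2)·(k1 + k2).
x=0.800000, p=-1.200000:
  k1 = f(0.800000, -1.200000) = 2.349566
  k2 = f(1.180000, -0.307165) = 0.935691
  p ← -1.200000 + (0.38/2)·(2.349566 + 0.935691) = -0.575801
x=1.180000, p=-0.575801:
  k1 = f(1.180000, -0.575801) = 1.204327
  k2 = f(1.560000, -0.118157) = 0.135970
  p ← -0.575801 + (0.38/2)·(1.204327 + 0.135970) = -0.321145
p(1.56) ≈ -0.3211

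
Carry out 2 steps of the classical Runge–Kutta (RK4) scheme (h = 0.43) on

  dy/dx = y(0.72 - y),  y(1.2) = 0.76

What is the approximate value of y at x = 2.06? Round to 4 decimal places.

0.7410

RK4: k1 = f(x_n, y_n); k2 = f(x_n + h/2, y_n + (h/2)·k1); k3 = f(x_n + h/2, y_n + (h/2)·k2); k4 = f(x_n + h, y_n + h·k3); y_{n+1} = y_n + (h/6)·(k1 + 2k2 + 2k3 + k4).
x=1.200000, y=0.760000:
  k1 = f(1.200000, 0.760000) = -0.030400
  k2 = f(1.415000, 0.753464) = -0.025214
  k3 = f(1.415000, 0.754579) = -0.026093
  k4 = f(1.630000, 0.748780) = -0.021550
  y ← 0.760000 + (0.43/6)·(k1 + 2k2 + 2k3 + k4) = 0.748923
x=1.630000, y=0.748923:
  k1 = f(1.630000, 0.748923) = -0.021661
  k2 = f(1.845000, 0.744266) = -0.018060
  k3 = f(1.845000, 0.745040) = -0.018656
  k4 = f(2.060000, 0.740901) = -0.015486
  y ← 0.748923 + (0.43/6)·(k1 + 2k2 + 2k3 + k4) = 0.740998
y(2.06) ≈ 0.7410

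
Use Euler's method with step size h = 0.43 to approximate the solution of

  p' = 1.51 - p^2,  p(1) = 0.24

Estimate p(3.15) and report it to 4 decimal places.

1.2288

Euler: p_{n+1} = p_n + h·f(t_n, p_n).
t=1.000000, p=0.240000: f=1.452400 → p ← 0.240000 + 0.43·1.452400 = 0.864532
t=1.430000, p=0.864532: f=0.762584 → p ← 0.864532 + 0.43·0.762584 = 1.192443
t=1.860000, p=1.192443: f=0.088079 → p ← 1.192443 + 0.43·0.088079 = 1.230317
t=2.290000, p=1.230317: f=-0.003681 → p ← 1.230317 + 0.43·(-0.003681) = 1.228735
t=2.720000, p=1.228735: f=0.000211 → p ← 1.228735 + 0.43·0.000211 = 1.228825
p(3.15) ≈ 1.2288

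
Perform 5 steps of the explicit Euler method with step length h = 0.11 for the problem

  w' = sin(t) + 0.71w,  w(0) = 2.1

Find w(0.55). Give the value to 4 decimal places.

3.1869

Euler: w_{n+1} = w_n + h·f(t_n, w_n).
t=0.000000, w=2.100000: f=1.491000 → w ← 2.100000 + 0.11·1.491000 = 2.264010
t=0.110000, w=2.264010: f=1.717225 → w ← 2.264010 + 0.11·1.717225 = 2.452905
t=0.220000, w=2.452905: f=1.959792 → w ← 2.452905 + 0.11·1.959792 = 2.668482
t=0.330000, w=2.668482: f=2.218665 → w ← 2.668482 + 0.11·2.218665 = 2.912535
t=0.440000, w=2.912535: f=2.493839 → w ← 2.912535 + 0.11·2.493839 = 3.186857
w(0.55) ≈ 3.1869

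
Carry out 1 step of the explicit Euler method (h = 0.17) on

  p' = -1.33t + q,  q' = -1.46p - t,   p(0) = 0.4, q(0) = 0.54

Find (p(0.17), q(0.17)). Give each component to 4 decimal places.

0.4918, 0.4407

Euler on (p,q): p_{n+1} = p_n + h·p', q_{n+1} = q_n + h·q'.
0.000000: (0.400000, 0.540000); f=(0.540000, -0.584000) → (0.491800, 0.440720)
(p(0.17), q(0.17)) ≈ (0.4918, 0.4407)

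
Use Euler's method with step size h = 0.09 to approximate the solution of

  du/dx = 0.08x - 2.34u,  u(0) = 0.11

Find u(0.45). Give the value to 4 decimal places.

0.0390

Euler: u_{n+1} = u_n + h·f(x_n, u_n).
x=0.000000, u=0.110000: f=-0.257400 → u ← 0.110000 + 0.09·(-0.257400) = 0.086834
x=0.090000, u=0.086834: f=-0.195992 → u ← 0.086834 + 0.09·(-0.195992) = 0.069195
x=0.180000, u=0.069195: f=-0.147516 → u ← 0.069195 + 0.09·(-0.147516) = 0.055918
x=0.270000, u=0.055918: f=-0.109249 → u ← 0.055918 + 0.09·(-0.109249) = 0.046086
x=0.360000, u=0.046086: f=-0.079041 → u ← 0.046086 + 0.09·(-0.079041) = 0.038972
u(0.45) ≈ 0.0390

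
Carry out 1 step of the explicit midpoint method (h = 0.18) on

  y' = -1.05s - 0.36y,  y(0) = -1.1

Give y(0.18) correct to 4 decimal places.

Midpoint: k1 = f(s_n, y_n); k2 = f(s_n + h/2, y_n + (h/2)·k1); y_{n+1} = y_n + h·k2.
s=0.000000, y=-1.100000:
  k1 = f(0.000000, -1.100000) = 0.396000
  k2 = f(0.090000, -1.064360) = 0.288670
  y ← -1.100000 + 0.18·0.288670 = -1.048039
y(0.18) ≈ -1.0480

-1.0480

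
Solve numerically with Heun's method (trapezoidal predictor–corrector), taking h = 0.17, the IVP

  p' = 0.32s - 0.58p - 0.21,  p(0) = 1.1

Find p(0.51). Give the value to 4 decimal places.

Heun: k1 = f(s_n, p_n); k2 = f(s_n + h, p_n + h·k1); p_{n+1} = p_n + (h/2)·(k1 + k2).
s=0.000000, p=1.100000:
  k1 = f(0.000000, 1.100000) = -0.848000
  k2 = f(0.170000, 0.955840) = -0.709987
  p ← 1.100000 + (0.17/2)·(-0.848000 + (-0.709987)) = 0.967571
s=0.170000, p=0.967571:
  k1 = f(0.170000, 0.967571) = -0.716791
  k2 = f(0.340000, 0.845717) = -0.591716
  p ← 0.967571 + (0.17/2)·(-0.716791 + (-0.591716)) = 0.856348
s=0.340000, p=0.856348:
  k1 = f(0.340000, 0.856348) = -0.597882
  k2 = f(0.510000, 0.754708) = -0.484531
  p ← 0.856348 + (0.17/2)·(-0.597882 + (-0.484531)) = 0.764343
p(0.51) ≈ 0.7643

0.7643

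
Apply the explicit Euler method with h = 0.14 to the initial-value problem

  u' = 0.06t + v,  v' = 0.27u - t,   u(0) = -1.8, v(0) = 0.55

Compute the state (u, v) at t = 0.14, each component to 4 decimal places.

Euler on (u,v): u_{n+1} = u_n + h·u', v_{n+1} = v_n + h·v'.
0.000000: (-1.800000, 0.550000); f=(0.550000, -0.486000) → (-1.723000, 0.481960)
(u(0.14), v(0.14)) ≈ (-1.7230, 0.4820)

-1.7230, 0.4820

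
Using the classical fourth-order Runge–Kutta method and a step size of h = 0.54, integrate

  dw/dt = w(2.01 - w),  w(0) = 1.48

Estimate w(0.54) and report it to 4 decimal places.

RK4: k1 = f(t_n, w_n); k2 = f(t_n + h/2, w_n + (h/2)·k1); k3 = f(t_n + h/2, w_n + (h/2)·k2); k4 = f(t_n + h, w_n + h·k3); w_{n+1} = w_n + (h/6)·(k1 + 2k2 + 2k3 + k4).
t=0.000000, w=1.480000:
  k1 = f(0.000000, 1.480000) = 0.784400
  k2 = f(0.270000, 1.691788) = 0.538347
  k3 = f(0.270000, 1.625354) = 0.625186
  k4 = f(0.540000, 1.817601) = 0.349705
  w ← 1.480000 + (0.54/6)·(k1 + 2k2 + 2k3 + k4) = 1.791506
w(0.54) ≈ 1.7915

1.7915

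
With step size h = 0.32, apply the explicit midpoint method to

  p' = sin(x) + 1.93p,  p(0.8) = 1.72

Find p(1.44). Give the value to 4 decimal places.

Midpoint: k1 = f(x_n, p_n); k2 = f(x_n + h/2, p_n + (h/2)·k1); p_{n+1} = p_n + h·k2.
x=0.800000, p=1.720000:
  k1 = f(0.800000, 1.720000) = 4.036956
  k2 = f(0.960000, 2.365913) = 5.385404
  p ← 1.720000 + 0.32·5.385404 = 3.443329
x=1.120000, p=3.443329:
  k1 = f(1.120000, 3.443329) = 7.545726
  k2 = f(1.280000, 4.650645) = 9.933761
  p ← 3.443329 + 0.32·9.933761 = 6.622133
p(1.44) ≈ 6.6221

6.6221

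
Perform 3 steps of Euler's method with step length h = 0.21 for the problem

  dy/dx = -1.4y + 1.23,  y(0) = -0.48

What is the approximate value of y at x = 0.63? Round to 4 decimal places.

0.4005

Euler: y_{n+1} = y_n + h·f(x_n, y_n).
x=0.000000, y=-0.480000: f=1.902000 → y ← -0.480000 + 0.21·1.902000 = -0.080580
x=0.210000, y=-0.080580: f=1.342812 → y ← -0.080580 + 0.21·1.342812 = 0.201411
x=0.420000, y=0.201411: f=0.948025 → y ← 0.201411 + 0.21·0.948025 = 0.400496
y(0.63) ≈ 0.4005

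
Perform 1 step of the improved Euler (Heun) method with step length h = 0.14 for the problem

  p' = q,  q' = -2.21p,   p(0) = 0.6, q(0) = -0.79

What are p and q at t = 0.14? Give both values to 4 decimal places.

Heun on (p,q): k1 = f(t_n, state_n); k2 = f(t_n + h, state_n + h·k1); state_{n+1} = state_n + (h/2)·(k1 + k2).
0.000000: (0.600000, -0.790000)
  k1 = (-0.790000, -1.326000)
  predictor → (0.489400, -0.975640)
  k2 = (-0.975640, -1.081574)
  → (0.476405, -0.958530)
(p(0.14), q(0.14)) ≈ (0.4764, -0.9585)

0.4764, -0.9585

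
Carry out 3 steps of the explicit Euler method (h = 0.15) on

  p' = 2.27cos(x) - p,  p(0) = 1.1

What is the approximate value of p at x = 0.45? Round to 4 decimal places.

Euler: p_{n+1} = p_n + h·f(x_n, p_n).
x=0.000000, p=1.100000: f=1.170000 → p ← 1.100000 + 0.15·1.170000 = 1.275500
x=0.150000, p=1.275500: f=0.969010 → p ← 1.275500 + 0.15·0.969010 = 1.420852
x=0.300000, p=1.420852: f=0.747762 → p ← 1.420852 + 0.15·0.747762 = 1.533016
p(0.45) ≈ 1.5330

1.5330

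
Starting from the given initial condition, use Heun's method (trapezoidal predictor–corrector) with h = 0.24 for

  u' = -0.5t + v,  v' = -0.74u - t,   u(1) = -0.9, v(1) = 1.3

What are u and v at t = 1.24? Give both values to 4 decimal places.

-0.7320, 1.1740

Heun on (u,v): k1 = f(t_n, state_n); k2 = f(t_n + h, state_n + h·k1); state_{n+1} = state_n + (h/2)·(k1 + k2).
1.000000: (-0.900000, 1.300000)
  k1 = (0.800000, -0.334000)
  predictor → (-0.708000, 1.219840)
  k2 = (0.599840, -0.716080)
  → (-0.732019, 1.173990)
(u(1.24), v(1.24)) ≈ (-0.7320, 1.1740)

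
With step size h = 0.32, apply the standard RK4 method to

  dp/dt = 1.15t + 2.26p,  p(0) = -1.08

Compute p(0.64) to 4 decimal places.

RK4: k1 = f(t_n, p_n); k2 = f(t_n + h/2, p_n + (h/2)·k1); k3 = f(t_n + h/2, p_n + (h/2)·k2); k4 = f(t_n + h, p_n + h·k3); p_{n+1} = p_n + (h/6)·(k1 + 2k2 + 2k3 + k4).
t=0.000000, p=-1.080000:
  k1 = f(0.000000, -1.080000) = -2.440800
  k2 = f(0.160000, -1.470528) = -3.139393
  k3 = f(0.160000, -1.582303) = -3.392005
  k4 = f(0.320000, -2.165441) = -4.525898
  p ← -1.080000 + (0.32/6)·(k1 + 2k2 + 2k3 + k4) = -2.148240
t=0.320000, p=-2.148240:
  k1 = f(0.320000, -2.148240) = -4.487022
  k2 = f(0.480000, -2.866163) = -5.925529
  k3 = f(0.480000, -3.096324) = -6.445693
  k4 = f(0.640000, -4.210861) = -8.780547
  p ← -2.148240 + (0.32/6)·(k1 + 2k2 + 2k3 + k4) = -4.175440
p(0.64) ≈ -4.1754

-4.1754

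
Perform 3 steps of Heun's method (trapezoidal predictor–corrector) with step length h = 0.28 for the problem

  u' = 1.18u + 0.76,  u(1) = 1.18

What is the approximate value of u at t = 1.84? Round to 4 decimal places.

Heun: k1 = f(t_n, u_n); k2 = f(t_n + h, u_n + h·k1); u_{n+1} = u_n + (h/2)·(k1 + k2).
t=1.000000, u=1.180000:
  k1 = f(1.000000, 1.180000) = 2.152400
  k2 = f(1.280000, 1.782672) = 2.863553
  u ← 1.180000 + (0.28/2)·(2.152400 + 2.863553) = 1.882233
t=1.280000, u=1.882233:
  k1 = f(1.280000, 1.882233) = 2.981035
  k2 = f(1.560000, 2.716923) = 3.965970
  u ← 1.882233 + (0.28/2)·(2.981035 + 3.965970) = 2.854814
t=1.560000, u=2.854814:
  k1 = f(1.560000, 2.854814) = 4.128681
  k2 = f(1.840000, 4.010845) = 5.492797
  u ← 2.854814 + (0.28/2)·(4.128681 + 5.492797) = 4.201821
u(1.84) ≈ 4.2018

4.2018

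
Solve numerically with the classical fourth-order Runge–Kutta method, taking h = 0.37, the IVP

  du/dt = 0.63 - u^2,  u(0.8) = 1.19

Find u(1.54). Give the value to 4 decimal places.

0.8985

RK4: k1 = f(t_n, u_n); k2 = f(t_n + h/2, u_n + (h/2)·k1); k3 = f(t_n + h/2, u_n + (h/2)·k2); k4 = f(t_n + h, u_n + h·k3); u_{n+1} = u_n + (h/6)·(k1 + 2k2 + 2k3 + k4).
t=0.800000, u=1.190000:
  k1 = f(0.800000, 1.190000) = -0.786100
  k2 = f(0.985000, 1.044571) = -0.461130
  k3 = f(0.985000, 1.104691) = -0.590342
  k4 = f(1.170000, 0.971573) = -0.313955
  u ← 1.190000 + (0.37/6)·(k1 + 2k2 + 2k3 + k4) = 0.992482
t=1.170000, u=0.992482:
  k1 = f(1.170000, 0.992482) = -0.355020
  k2 = f(1.355000, 0.926803) = -0.228964
  k3 = f(1.355000, 0.950123) = -0.272735
  k4 = f(1.540000, 0.891570) = -0.164897
  u ← 0.992482 + (0.37/6)·(k1 + 2k2 + 2k3 + k4) = 0.898544
u(1.54) ≈ 0.8985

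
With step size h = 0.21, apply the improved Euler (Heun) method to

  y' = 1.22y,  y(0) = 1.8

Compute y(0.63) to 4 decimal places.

3.8552

Heun: k1 = f(t_n, y_n); k2 = f(t_n + h, y_n + h·k1); y_{n+1} = y_n + (h/2)·(k1 + k2).
t=0.000000, y=1.800000:
  k1 = f(0.000000, 1.800000) = 2.196000
  k2 = f(0.210000, 2.261160) = 2.758615
  y ← 1.800000 + (0.21/2)·(2.196000 + 2.758615) = 2.320235
t=0.210000, y=2.320235:
  k1 = f(0.210000, 2.320235) = 2.830686
  k2 = f(0.420000, 2.914679) = 3.555908
  y ← 2.320235 + (0.21/2)·(2.830686 + 3.555908) = 2.990827
t=0.420000, y=2.990827:
  k1 = f(0.420000, 2.990827) = 3.648809
  k2 = f(0.630000, 3.757077) = 4.583634
  y ← 2.990827 + (0.21/2)·(3.648809 + 4.583634) = 3.855233
y(0.63) ≈ 3.8552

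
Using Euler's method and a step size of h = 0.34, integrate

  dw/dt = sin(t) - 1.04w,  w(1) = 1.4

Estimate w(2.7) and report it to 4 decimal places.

0.8760

Euler: w_{n+1} = w_n + h·f(t_n, w_n).
t=1.000000, w=1.400000: f=-0.614529 → w ← 1.400000 + 0.34·(-0.614529) = 1.191060
t=1.340000, w=1.191060: f=-0.265218 → w ← 1.191060 + 0.34·(-0.265218) = 1.100886
t=1.680000, w=1.100886: f=-0.150878 → w ← 1.100886 + 0.34·(-0.150878) = 1.049587
t=2.020000, w=1.049587: f=-0.190778 → w ← 1.049587 + 0.34·(-0.190778) = 0.984723
t=2.360000, w=0.984723: f=-0.319701 → w ← 0.984723 + 0.34·(-0.319701) = 0.876025
w(2.7) ≈ 0.8760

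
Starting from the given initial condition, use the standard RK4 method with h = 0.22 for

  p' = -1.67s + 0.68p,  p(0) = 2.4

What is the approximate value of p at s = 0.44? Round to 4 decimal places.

3.0580

RK4: k1 = f(s_n, p_n); k2 = f(s_n + h/2, p_n + (h/2)·k1); k3 = f(s_n + h/2, p_n + (h/2)·k2); k4 = f(s_n + h, p_n + h·k3); p_{n+1} = p_n + (h/6)·(k1 + 2k2 + 2k3 + k4).
s=0.000000, p=2.400000:
  k1 = f(0.000000, 2.400000) = 1.632000
  k2 = f(0.110000, 2.579520) = 1.570374
  k3 = f(0.110000, 2.572741) = 1.565764
  k4 = f(0.220000, 2.744468) = 1.498838
  p ← 2.400000 + (0.22/6)·(k1 + 2k2 + 2k3 + k4) = 2.744781
s=0.220000, p=2.744781:
  k1 = f(0.220000, 2.744781) = 1.499051
  k2 = f(0.330000, 2.909676) = 1.427480
  k3 = f(0.330000, 2.901804) = 1.422126
  k4 = f(0.440000, 3.057649) = 1.344401
  p ← 2.744781 + (0.22/6)·(k1 + 2k2 + 2k3 + k4) = 3.058012
p(0.44) ≈ 3.0580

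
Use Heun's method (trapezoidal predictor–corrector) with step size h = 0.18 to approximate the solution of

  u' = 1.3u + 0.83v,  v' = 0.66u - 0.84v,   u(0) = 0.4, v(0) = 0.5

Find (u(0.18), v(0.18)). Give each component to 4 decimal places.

Heun on (u,v): k1 = f(x_n, state_n); k2 = f(x_n + h, state_n + h·k1); state_{n+1} = state_n + (h/2)·(k1 + k2).
0.000000: (0.400000, 0.500000)
  k1 = (0.935000, -0.156000)
  predictor → (0.568300, 0.471920)
  k2 = (1.130484, -0.021335)
  → (0.585894, 0.484040)
(u(0.18), v(0.18)) ≈ (0.5859, 0.4840)

0.5859, 0.4840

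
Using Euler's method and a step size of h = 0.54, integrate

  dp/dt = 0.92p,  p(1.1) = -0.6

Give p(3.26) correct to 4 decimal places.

Euler: p_{n+1} = p_n + h·f(t_n, p_n).
t=1.100000, p=-0.600000: f=-0.552000 → p ← -0.600000 + 0.54·(-0.552000) = -0.898080
t=1.640000, p=-0.898080: f=-0.826234 → p ← -0.898080 + 0.54·(-0.826234) = -1.344246
t=2.180000, p=-1.344246: f=-1.236706 → p ← -1.344246 + 0.54·(-1.236706) = -2.012068
t=2.720000, p=-2.012068: f=-1.851102 → p ← -2.012068 + 0.54·(-1.851102) = -3.011663
p(3.26) ≈ -3.0117

-3.0117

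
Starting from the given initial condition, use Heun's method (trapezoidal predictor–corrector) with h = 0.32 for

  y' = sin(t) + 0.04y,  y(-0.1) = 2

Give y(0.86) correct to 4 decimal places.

Heun: k1 = f(t_n, y_n); k2 = f(t_n + h, y_n + h·k1); y_{n+1} = y_n + (h/2)·(k1 + k2).
t=-0.100000, y=2.000000:
  k1 = f(-0.100000, 2.000000) = -0.019833
  k2 = f(0.220000, 1.993653) = 0.297976
  y ← 2.000000 + (0.32/2)·(-0.019833 + 0.297976) = 2.044503
t=0.220000, y=2.044503:
  k1 = f(0.220000, 2.044503) = 0.300010
  k2 = f(0.540000, 2.140506) = 0.599756
  y ← 2.044503 + (0.32/2)·(0.300010 + 0.599756) = 2.188465
t=0.540000, y=2.188465:
  k1 = f(0.540000, 2.188465) = 0.601675
  k2 = f(0.860000, 2.381001) = 0.853083
  y ← 2.188465 + (0.32/2)·(0.601675 + 0.853083) = 2.421226
y(0.86) ≈ 2.4212

2.4212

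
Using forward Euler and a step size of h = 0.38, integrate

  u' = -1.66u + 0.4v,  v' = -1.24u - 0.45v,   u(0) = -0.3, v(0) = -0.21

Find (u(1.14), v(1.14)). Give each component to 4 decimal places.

Euler on (u,v): u_{n+1} = u_n + h·u', v_{n+1} = v_n + h·v'.
0.000000: (-0.300000, -0.210000); f=(0.414000, 0.466500) → (-0.142680, -0.032730)
0.380000: (-0.142680, -0.032730); f=(0.223757, 0.191652) → (-0.057652, 0.040098)
0.760000: (-0.057652, 0.040098); f=(0.111742, 0.053445) → (-0.015190, 0.060407)
(u(1.14), v(1.14)) ≈ (-0.0152, 0.0604)

-0.0152, 0.0604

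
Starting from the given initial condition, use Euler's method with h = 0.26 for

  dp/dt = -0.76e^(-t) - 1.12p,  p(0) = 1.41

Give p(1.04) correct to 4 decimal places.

Euler: p_{n+1} = p_n + h·f(t_n, p_n).
t=0.000000, p=1.410000: f=-2.339200 → p ← 1.410000 + 0.26·(-2.339200) = 0.801808
t=0.260000, p=0.801808: f=-1.484024 → p ← 0.801808 + 0.26·(-1.484024) = 0.415962
t=0.520000, p=0.415962: f=-0.917713 → p ← 0.415962 + 0.26·(-0.917713) = 0.177356
t=0.780000, p=0.177356: f=-0.547028 → p ← 0.177356 + 0.26·(-0.547028) = 0.035129
p(1.04) ≈ 0.0351

0.0351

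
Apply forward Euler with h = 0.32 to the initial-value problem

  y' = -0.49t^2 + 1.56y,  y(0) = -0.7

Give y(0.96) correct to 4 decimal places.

Euler: y_{n+1} = y_n + h·f(t_n, y_n).
t=0.000000, y=-0.700000: f=-1.092000 → y ← -0.700000 + 0.32·(-1.092000) = -1.049440
t=0.320000, y=-1.049440: f=-1.687302 → y ← -1.049440 + 0.32·(-1.687302) = -1.589377
t=0.640000, y=-1.589377: f=-2.680132 → y ← -1.589377 + 0.32·(-2.680132) = -2.447019
y(0.96) ≈ -2.4470

-2.4470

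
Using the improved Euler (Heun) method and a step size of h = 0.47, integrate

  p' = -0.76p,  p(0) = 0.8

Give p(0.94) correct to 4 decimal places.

0.3994

Heun: k1 = f(t_n, p_n); k2 = f(t_n + h, p_n + h·k1); p_{n+1} = p_n + (h/2)·(k1 + k2).
t=0.000000, p=0.800000:
  k1 = f(0.000000, 0.800000) = -0.608000
  k2 = f(0.470000, 0.514240) = -0.390822
  p ← 0.800000 + (0.47/2)·(-0.608000 + (-0.390822)) = 0.565277
t=0.470000, p=0.565277:
  k1 = f(0.470000, 0.565277) = -0.429610
  k2 = f(0.940000, 0.363360) = -0.276154
  p ← 0.565277 + (0.47/2)·(-0.429610 + (-0.276154)) = 0.399422
p(0.94) ≈ 0.3994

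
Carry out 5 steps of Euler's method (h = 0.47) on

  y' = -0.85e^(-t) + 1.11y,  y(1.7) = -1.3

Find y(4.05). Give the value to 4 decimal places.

Euler: y_{n+1} = y_n + h·f(t_n, y_n).
t=1.700000, y=-1.300000: f=-1.598281 → y ← -1.300000 + 0.47·(-1.598281) = -2.051192
t=2.170000, y=-2.051192: f=-2.373874 → y ← -2.051192 + 0.47·(-2.373874) = -3.166913
t=2.640000, y=-3.166913: f=-3.575930 → y ← -3.166913 + 0.47·(-3.575930) = -4.847600
t=3.110000, y=-4.847600: f=-5.418747 → y ← -4.847600 + 0.47·(-5.418747) = -7.394411
t=3.580000, y=-7.394411: f=-8.231491 → y ← -7.394411 + 0.47·(-8.231491) = -11.263212
y(4.05) ≈ -11.2632

-11.2632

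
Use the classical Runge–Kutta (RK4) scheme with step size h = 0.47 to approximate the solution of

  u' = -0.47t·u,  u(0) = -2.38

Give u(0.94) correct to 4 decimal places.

RK4: k1 = f(t_n, u_n); k2 = f(t_n + h/2, u_n + (h/2)·k1); k3 = f(t_n + h/2, u_n + (h/2)·k2); k4 = f(t_n + h, u_n + h·k3); u_{n+1} = u_n + (h/6)·(k1 + 2k2 + 2k3 + k4).
t=0.000000, u=-2.380000:
  k1 = f(0.000000, -2.380000) = 0.000000
  k2 = f(0.235000, -2.380000) = 0.262871
  k3 = f(0.235000, -2.318225) = 0.256048
  k4 = f(0.470000, -2.259657) = 0.499158
  u ← -2.380000 + (0.47/6)·(k1 + 2k2 + 2k3 + k4) = -2.259602
t=0.470000, u=-2.259602:
  k1 = f(0.470000, -2.259602) = 0.499146
  k2 = f(0.705000, -2.142303) = 0.709852
  k3 = f(0.705000, -2.092787) = 0.693445
  k4 = f(0.940000, -1.933683) = 0.854301
  u ← -2.259602 + (0.47/6)·(k1 + 2k2 + 2k3 + k4) = -1.933732
u(0.94) ≈ -1.9337

-1.9337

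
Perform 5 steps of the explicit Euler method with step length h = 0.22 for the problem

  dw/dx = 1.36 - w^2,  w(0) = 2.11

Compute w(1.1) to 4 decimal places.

Euler: w_{n+1} = w_n + h·f(x_n, w_n).
x=0.000000, w=2.110000: f=-3.092100 → w ← 2.110000 + 0.22·(-3.092100) = 1.429738
x=0.220000, w=1.429738: f=-0.684151 → w ← 1.429738 + 0.22·(-0.684151) = 1.279225
x=0.440000, w=1.279225: f=-0.276416 → w ← 1.279225 + 0.22·(-0.276416) = 1.218413
x=0.660000, w=1.218413: f=-0.124531 → w ← 1.218413 + 0.22·(-0.124531) = 1.191016
x=0.880000, w=1.191016: f=-0.058520 → w ← 1.191016 + 0.22·(-0.058520) = 1.178142
w(1.1) ≈ 1.1781

1.1781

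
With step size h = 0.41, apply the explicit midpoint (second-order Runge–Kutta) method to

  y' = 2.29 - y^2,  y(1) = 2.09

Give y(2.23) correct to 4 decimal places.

1.6477

Midpoint: k1 = f(t_n, y_n); k2 = f(t_n + h/2, y_n + (h/2)·k1); y_{n+1} = y_n + h·k2.
t=1.000000, y=2.090000:
  k1 = f(1.000000, 2.090000) = -2.078100
  k2 = f(1.205000, 1.663990) = -0.478861
  y ← 2.090000 + 0.41·(-0.478861) = 1.893667
t=1.410000, y=1.893667:
  k1 = f(1.410000, 1.893667) = -1.295975
  k2 = f(1.615000, 1.627992) = -0.360359
  y ← 1.893667 + 0.41·(-0.360359) = 1.745920
t=1.820000, y=1.745920:
  k1 = f(1.820000, 1.745920) = -0.758237
  k2 = f(2.025000, 1.590481) = -0.239631
  y ← 1.745920 + 0.41·(-0.239631) = 1.647671
y(2.23) ≈ 1.6477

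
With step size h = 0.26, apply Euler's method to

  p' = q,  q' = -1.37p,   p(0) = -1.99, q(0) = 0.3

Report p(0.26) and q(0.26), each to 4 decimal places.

-1.9120, 1.0088

Euler on (p,q): p_{n+1} = p_n + h·p', q_{n+1} = q_n + h·q'.
0.000000: (-1.990000, 0.300000); f=(0.300000, 2.726300) → (-1.912000, 1.008838)
(p(0.26), q(0.26)) ≈ (-1.9120, 1.0088)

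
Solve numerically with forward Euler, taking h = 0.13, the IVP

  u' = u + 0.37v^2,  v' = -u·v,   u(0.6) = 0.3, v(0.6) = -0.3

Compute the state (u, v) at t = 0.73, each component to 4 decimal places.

0.3433, -0.2883

Euler on (u,v): u_{n+1} = u_n + h·u', v_{n+1} = v_n + h·v'.
0.600000: (0.300000, -0.300000); f=(0.333300, 0.090000) → (0.343329, -0.288300)
(u(0.73), v(0.73)) ≈ (0.3433, -0.2883)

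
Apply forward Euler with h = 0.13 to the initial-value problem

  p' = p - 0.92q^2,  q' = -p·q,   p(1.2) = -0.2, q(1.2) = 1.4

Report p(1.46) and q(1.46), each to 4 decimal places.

-0.7670, 1.5224

Euler on (p,q): p_{n+1} = p_n + h·p', q_{n+1} = q_n + h·q'.
1.200000: (-0.200000, 1.400000); f=(-2.003200, 0.280000) → (-0.460416, 1.436400)
1.330000: (-0.460416, 1.436400); f=(-2.358601, 0.661342) → (-0.767034, 1.522374)
(p(1.46), q(1.46)) ≈ (-0.7670, 1.5224)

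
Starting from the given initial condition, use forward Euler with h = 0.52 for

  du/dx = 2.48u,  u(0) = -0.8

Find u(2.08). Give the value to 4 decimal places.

Euler: u_{n+1} = u_n + h·f(x_n, u_n).
x=0.000000, u=-0.800000: f=-1.984000 → u ← -0.800000 + 0.52·(-1.984000) = -1.831680
x=0.520000, u=-1.831680: f=-4.542566 → u ← -1.831680 + 0.52·(-4.542566) = -4.193815
x=1.040000, u=-4.193815: f=-10.400660 → u ← -4.193815 + 0.52·(-10.400660) = -9.602158
x=1.560000, u=-9.602158: f=-23.813351 → u ← -9.602158 + 0.52·(-23.813351) = -21.985100
u(2.08) ≈ -21.9851

-21.9851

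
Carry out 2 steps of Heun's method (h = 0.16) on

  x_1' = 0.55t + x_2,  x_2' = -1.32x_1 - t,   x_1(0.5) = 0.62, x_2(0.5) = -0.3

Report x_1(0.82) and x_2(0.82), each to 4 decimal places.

0.5689, -0.7670

Heun on (x_1,x_2): k1 = f(t_n, state_n); k2 = f(t_n + h, state_n + h·k1); state_{n+1} = state_n + (h/2)·(k1 + k2).
0.500000: (0.620000, -0.300000)
  k1 = (-0.025000, -1.318400)
  predictor → (0.616000, -0.510944)
  k2 = (-0.147944, -1.473120)
  → (0.606164, -0.523322)
0.660000: (0.606164, -0.523322)
  k1 = (-0.160322, -1.460137)
  predictor → (0.580513, -0.756944)
  k2 = (-0.305944, -1.586277)
  → (0.568863, -0.767035)
(x_1(0.82), x_2(0.82)) ≈ (0.5689, -0.7670)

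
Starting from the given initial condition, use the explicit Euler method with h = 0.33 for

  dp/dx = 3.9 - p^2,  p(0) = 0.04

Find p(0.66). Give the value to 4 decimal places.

Euler: p_{n+1} = p_n + h·f(x_n, p_n).
x=0.000000, p=0.040000: f=3.898400 → p ← 0.040000 + 0.33·3.898400 = 1.326472
x=0.330000, p=1.326472: f=2.140472 → p ← 1.326472 + 0.33·2.140472 = 2.032828
p(0.66) ≈ 2.0328

2.0328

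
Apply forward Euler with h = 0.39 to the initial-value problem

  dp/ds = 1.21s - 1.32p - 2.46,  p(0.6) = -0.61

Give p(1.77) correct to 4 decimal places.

-0.7759

Euler: p_{n+1} = p_n + h·f(s_n, p_n).
s=0.600000, p=-0.610000: f=-0.928800 → p ← -0.610000 + 0.39·(-0.928800) = -0.972232
s=0.990000, p=-0.972232: f=0.021246 → p ← -0.972232 + 0.39·0.021246 = -0.963946
s=1.380000, p=-0.963946: f=0.482209 → p ← -0.963946 + 0.39·0.482209 = -0.775885
p(1.77) ≈ -0.7759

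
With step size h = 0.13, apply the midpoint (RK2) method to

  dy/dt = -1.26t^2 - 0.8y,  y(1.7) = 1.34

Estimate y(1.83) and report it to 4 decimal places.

Midpoint: k1 = f(t_n, y_n); k2 = f(t_n + h/2, y_n + (h/2)·k1); y_{n+1} = y_n + h·k2.
t=1.700000, y=1.340000:
  k1 = f(1.700000, 1.340000) = -4.713400
  k2 = f(1.765000, 1.033629) = -4.752087
  y ← 1.340000 + 0.13·(-4.752087) = 0.722229
y(1.83) ≈ 0.7222

0.7222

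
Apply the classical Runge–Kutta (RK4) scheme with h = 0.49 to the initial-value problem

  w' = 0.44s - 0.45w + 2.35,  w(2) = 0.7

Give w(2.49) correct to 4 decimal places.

2.0310

RK4: k1 = f(s_n, w_n); k2 = f(s_n + h/2, w_n + (h/2)·k1); k3 = f(s_n + h/2, w_n + (h/2)·k2); k4 = f(s_n + h, w_n + h·k3); w_{n+1} = w_n + (h/6)·(k1 + 2k2 + 2k3 + k4).
s=2.000000, w=0.700000:
  k1 = f(2.000000, 0.700000) = 2.915000
  k2 = f(2.245000, 1.414175) = 2.701421
  k3 = f(2.245000, 1.361848) = 2.724968
  k4 = f(2.490000, 2.035234) = 2.529744
  w ← 0.700000 + (0.49/6)·(k1 + 2k2 + 2k3 + k4) = 2.030964
w(2.49) ≈ 2.0310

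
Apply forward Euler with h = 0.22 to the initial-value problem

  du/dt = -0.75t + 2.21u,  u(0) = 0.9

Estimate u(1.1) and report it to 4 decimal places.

5.9392

Euler: u_{n+1} = u_n + h·f(t_n, u_n).
t=0.000000, u=0.900000: f=1.989000 → u ← 0.900000 + 0.22·1.989000 = 1.337580
t=0.220000, u=1.337580: f=2.791052 → u ← 1.337580 + 0.22·2.791052 = 1.951611
t=0.440000, u=1.951611: f=3.983061 → u ← 1.951611 + 0.22·3.983061 = 2.827885
t=0.660000, u=2.827885: f=5.754626 → u ← 2.827885 + 0.22·5.754626 = 4.093902
t=0.880000, u=4.093902: f=8.387524 → u ← 4.093902 + 0.22·8.387524 = 5.939158
u(1.1) ≈ 5.9392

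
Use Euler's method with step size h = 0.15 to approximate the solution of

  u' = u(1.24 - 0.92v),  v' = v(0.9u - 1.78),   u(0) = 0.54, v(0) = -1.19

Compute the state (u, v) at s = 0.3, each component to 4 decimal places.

Euler on (u,v): u_{n+1} = u_n + h·u', v_{n+1} = v_n + h·v'.
0.000000: (0.540000, -1.190000); f=(1.260792, 1.539860) → (0.729119, -0.959021)
0.150000: (0.729119, -0.959021); f=(1.547408, 1.077741) → (0.961230, -0.797360)
(u(0.3), v(0.3)) ≈ (0.9612, -0.7974)

0.9612, -0.7974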